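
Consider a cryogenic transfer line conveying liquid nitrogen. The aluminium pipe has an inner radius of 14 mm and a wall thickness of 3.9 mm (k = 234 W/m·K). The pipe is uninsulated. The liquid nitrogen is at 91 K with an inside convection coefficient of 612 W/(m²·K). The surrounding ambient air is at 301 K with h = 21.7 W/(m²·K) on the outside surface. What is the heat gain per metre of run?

Cylindrical conduction, so R = ln(r₂/r₁)/(2πkL) per layer, in series:
R_inner film = 1/(h_i·2πr₁L) = 1/(612×2π×0.014×1) = 0.01858 K/W
R_aluminium pipe wall = ln(17.9/14)/(2π×234×1) = 1.671×10^-4 K/W
R_outer film = 1/(h_o·2πr_oL) = 1/(21.7×2π×0.0179×1) = 0.4097 K/W
R_total = 0.4285 K/W
Q = ΔT/R_total = 210/0.4285

q′ ≈ 490 W/m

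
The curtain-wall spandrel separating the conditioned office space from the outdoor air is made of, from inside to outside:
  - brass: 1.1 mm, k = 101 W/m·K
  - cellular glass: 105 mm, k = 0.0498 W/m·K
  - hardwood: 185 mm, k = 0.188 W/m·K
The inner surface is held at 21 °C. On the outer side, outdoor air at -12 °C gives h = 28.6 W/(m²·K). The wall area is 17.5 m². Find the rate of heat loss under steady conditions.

Q ≈ 185 W

Using the resistance-network approach (series):
R_brass = L/(kA) = 0.0011/(101×17.5) = 6.223×10^-7 K/W
R_cellular glass = L/(kA) = 0.105/(0.0498×17.5) = 0.1205 K/W
R_hardwood = L/(kA) = 0.185/(0.188×17.5) = 0.05623 K/W
R_outer film = 1/(h_o·A) = 1/(28.6×17.5) = 0.001998 K/W
R_total = 0.1787 K/W
Q = ΔT / R_total = 33 / 0.1787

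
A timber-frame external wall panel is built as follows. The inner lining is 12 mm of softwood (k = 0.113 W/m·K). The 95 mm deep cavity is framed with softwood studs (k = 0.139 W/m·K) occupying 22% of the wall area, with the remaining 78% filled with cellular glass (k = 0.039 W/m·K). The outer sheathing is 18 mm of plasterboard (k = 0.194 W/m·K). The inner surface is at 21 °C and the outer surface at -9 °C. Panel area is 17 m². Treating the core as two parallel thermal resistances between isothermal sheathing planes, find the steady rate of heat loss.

Sheathing layers in series; stud and cavity paths in parallel between them.
R_inner = 0.012/(0.113×17) = 0.006247 K/W
R_stud  = 0.095/(0.139×0.22×17) = 0.1827 K/W
R_cav   = 0.095/(0.039×0.78×17) = 0.1837 K/W
1/R_core = 1/R_stud + 1/R_cav → R_core = 0.09161 K/W
R_outer = 0.018/(0.194×17) = 0.005458 K/W
R_total = 0.1033 K/W
Q = ΔT/R_total = 30/0.1033

Q ≈ 290 W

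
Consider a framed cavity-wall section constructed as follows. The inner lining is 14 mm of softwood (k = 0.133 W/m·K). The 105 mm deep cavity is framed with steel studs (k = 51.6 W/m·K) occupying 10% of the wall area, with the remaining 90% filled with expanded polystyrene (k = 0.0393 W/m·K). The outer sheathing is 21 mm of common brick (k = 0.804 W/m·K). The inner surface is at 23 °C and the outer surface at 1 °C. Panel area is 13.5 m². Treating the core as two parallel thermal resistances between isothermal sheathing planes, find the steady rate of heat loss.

Sheathing layers in series; stud and cavity paths in parallel between them.
R_inner = 0.014/(0.133×13.5) = 0.007797 K/W
R_stud  = 0.105/(51.6×0.1×13.5) = 0.001507 K/W
R_cav   = 0.105/(0.0393×0.9×13.5) = 0.2199 K/W
1/R_core = 1/R_stud + 1/R_cav → R_core = 0.001497 K/W
R_outer = 0.021/(0.804×13.5) = 0.001935 K/W
R_total = 0.01123 K/W
Q = ΔT/R_total = 22/0.01123

Q ≈ 1960 W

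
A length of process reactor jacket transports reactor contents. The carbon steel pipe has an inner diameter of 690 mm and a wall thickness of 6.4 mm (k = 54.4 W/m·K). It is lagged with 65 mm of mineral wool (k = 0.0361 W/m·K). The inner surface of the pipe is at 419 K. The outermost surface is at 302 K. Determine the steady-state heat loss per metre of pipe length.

For a radial system each layer contributes R = ln(r_out/r_in)/(2πkL); films add R = 1/(hA).
R_carbon steel pipe wall = ln(351.4/345)/(2π×54.4×1) = 5.378×10^-5 K/W
R_mineral wool = ln(416.4/351.4)/(2π×0.0361×1) = 0.7483 K/W
R_total = 0.7483 K/W
Q = ΔT/R_total = 117/0.7483

q′ ≈ 156 W/m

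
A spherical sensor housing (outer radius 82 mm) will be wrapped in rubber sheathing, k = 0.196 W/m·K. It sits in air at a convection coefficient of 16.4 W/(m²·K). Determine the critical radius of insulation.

For a sphere r_cr = 2k/h = 2×0.196/16.4
r_cr = 23.9 mm; since the bare radius (82 mm) is above r_cr, any added insulation will reduce heat loss.

r_cr ≈ 23.9 mm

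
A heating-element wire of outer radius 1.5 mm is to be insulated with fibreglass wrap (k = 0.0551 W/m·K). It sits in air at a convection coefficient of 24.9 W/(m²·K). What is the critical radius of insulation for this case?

r_cr ≈ 2.21 mm

For a cylinder r_cr = k/h = 0.0551/24.9
r_cr = 2.21 mm; since the bare radius (1.5 mm) is below r_cr, adding a thin layer of insulation will *increase* heat loss.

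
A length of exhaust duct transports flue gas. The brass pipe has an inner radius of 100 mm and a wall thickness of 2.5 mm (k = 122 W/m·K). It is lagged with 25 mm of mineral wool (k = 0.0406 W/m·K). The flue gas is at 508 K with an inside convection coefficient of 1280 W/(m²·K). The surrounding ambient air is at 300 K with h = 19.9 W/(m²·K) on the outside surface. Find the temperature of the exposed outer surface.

Treating each annulus and film as a series resistance:
R_inner film = 1/(h_i·2πr₁L) = 1/(1280×2π×0.1×1) = 0.001243 K/W
R_brass pipe wall = ln(102.5/100)/(2π×122×1) = 3.221×10^-5 K/W
R_mineral wool = ln(127.5/102.5)/(2π×0.0406×1) = 0.8556 K/W
R_outer film = 1/(h_o·2πr_oL) = 1/(19.9×2π×0.1275×1) = 0.06273 K/W
R_total = 0.9196 K/W
Q = ΔT/R_total = 208/0.9196
Q = 226 W/m
T_interface = T_inner − Q·ΣR(inner→interface) = 508 − 226×0.8568

T ≈ 314 K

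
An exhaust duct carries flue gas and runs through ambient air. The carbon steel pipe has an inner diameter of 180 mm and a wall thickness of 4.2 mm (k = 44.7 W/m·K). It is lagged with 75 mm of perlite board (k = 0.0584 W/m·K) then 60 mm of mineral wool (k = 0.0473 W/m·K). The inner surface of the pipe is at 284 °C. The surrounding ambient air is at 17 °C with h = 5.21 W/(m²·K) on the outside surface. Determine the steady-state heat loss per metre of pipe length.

Per-layer cylindrical resistances, series-summed:
R_carbon steel pipe wall = ln(94.2/90)/(2π×44.7×1) = 1.624×10^-4 K/W
R_perlite board = ln(169.2/94.2)/(2π×0.0584×1) = 1.596 K/W
R_mineral wool = ln(229.2/169.2)/(2π×0.0473×1) = 1.021 K/W
R_outer film = 1/(h_o·2πr_oL) = 1/(5.21×2π×0.2292×1) = 0.1333 K/W
R_total = 2.751 K/W
Q = ΔT/R_total = 267/2.751

q′ ≈ 97.1 W/m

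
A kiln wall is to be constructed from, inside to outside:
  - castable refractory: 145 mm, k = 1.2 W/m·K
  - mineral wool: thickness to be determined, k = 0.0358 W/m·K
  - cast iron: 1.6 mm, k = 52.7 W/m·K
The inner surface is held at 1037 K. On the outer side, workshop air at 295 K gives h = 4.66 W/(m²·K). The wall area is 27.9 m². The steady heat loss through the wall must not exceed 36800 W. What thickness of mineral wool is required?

L ≈ 8.13 mm

Thermal resistances in series:
R_castable refractory = L/(kA) = 0.145/(1.2×27.9) = 0.004331 K/W
R_cast iron = L/(kA) = 0.0016/(52.7×27.9) = 1.088×10^-6 K/W
R_outer film = 1/(h_o·A) = 1/(4.66×27.9) = 0.007691 K/W
Sum of the known resistances R_other = 0.01202 K/W
Required total resistance R_tot = ΔT/Q_allow = 742/36800 = 0.02016 K/W
R_mineral wool = R_tot − R_other = 0.00814 K/W
L = R·k·A = 0.00814×0.0358×27.9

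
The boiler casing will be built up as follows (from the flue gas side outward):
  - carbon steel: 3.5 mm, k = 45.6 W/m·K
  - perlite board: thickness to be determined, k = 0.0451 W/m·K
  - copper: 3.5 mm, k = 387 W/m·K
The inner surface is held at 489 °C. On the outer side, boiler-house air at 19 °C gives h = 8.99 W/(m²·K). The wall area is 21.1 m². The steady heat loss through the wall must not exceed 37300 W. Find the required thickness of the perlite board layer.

L ≈ 6.97 mm

Using the resistance-network approach (series):
R_carbon steel = L/(kA) = 0.0035/(45.6×21.1) = 3.638×10^-6 K/W
R_copper = L/(kA) = 0.0035/(387×21.1) = 4.286×10^-7 K/W
R_outer film = 1/(h_o·A) = 1/(8.99×21.1) = 0.005272 K/W
Sum of the known resistances R_other = 0.005276 K/W
Required total resistance R_tot = ΔT/Q_allow = 470/37300 = 0.0126 K/W
R_perlite board = R_tot − R_other = 0.007325 K/W
L = R·k·A = 0.007325×0.0451×21.1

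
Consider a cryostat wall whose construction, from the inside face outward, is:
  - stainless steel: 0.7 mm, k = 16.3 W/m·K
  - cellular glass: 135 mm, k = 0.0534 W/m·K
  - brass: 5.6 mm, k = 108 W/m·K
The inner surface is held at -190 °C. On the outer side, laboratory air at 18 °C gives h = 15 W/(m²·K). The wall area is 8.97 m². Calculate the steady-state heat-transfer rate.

Using the resistance-network approach (series):
R_stainless steel = L/(kA) = 0.0007/(16.3×8.97) = 4.788×10^-6 K/W
R_cellular glass = L/(kA) = 0.135/(0.0534×8.97) = 0.2818 K/W
R_brass = L/(kA) = 0.0056/(108×8.97) = 5.781×10^-6 K/W
R_outer film = 1/(h_o·A) = 1/(15×8.97) = 0.007432 K/W
R_total = 0.2893 K/W
Q = ΔT / R_total = 208 / 0.2893

Q ≈ 719 W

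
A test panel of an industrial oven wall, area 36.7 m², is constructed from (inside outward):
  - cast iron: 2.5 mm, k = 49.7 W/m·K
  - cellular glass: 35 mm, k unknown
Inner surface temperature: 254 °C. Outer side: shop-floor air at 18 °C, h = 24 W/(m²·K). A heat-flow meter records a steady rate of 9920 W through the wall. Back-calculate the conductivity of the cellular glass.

Series thermal resistances:
R_cast iron = L/(kA) = 0.0025/(49.7×36.7) = 1.371×10^-6 K/W
R_outer film = 1/(h_o·A) = 1/(24×36.7) = 0.001135 K/W
Sum of known resistances R_other = 0.001137 K/W
Total R = ΔT/Q = 236/9920 = 0.02379 K/W
R_cellular glass = R_total − R_other = 0.02265 K/W
k = L/(R·A) = 0.035/(0.02265×36.7)

k ≈ 0.0421 W/(m·K)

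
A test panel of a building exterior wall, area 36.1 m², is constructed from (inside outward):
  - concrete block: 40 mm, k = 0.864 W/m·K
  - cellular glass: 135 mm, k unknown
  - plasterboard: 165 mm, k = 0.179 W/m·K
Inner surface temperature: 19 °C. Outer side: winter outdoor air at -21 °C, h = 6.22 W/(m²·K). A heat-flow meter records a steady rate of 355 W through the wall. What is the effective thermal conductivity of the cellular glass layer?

Model the wall as resistances in series:
R_concrete block = L/(kA) = 0.04/(0.864×36.1) = 0.001282 K/W
R_plasterboard = L/(kA) = 0.165/(0.179×36.1) = 0.02553 K/W
R_outer film = 1/(h_o·A) = 1/(6.22×36.1) = 0.004454 K/W
Sum of known resistances R_other = 0.03127 K/W
Total R = ΔT/Q = 40/355 = 0.1127 K/W
R_cellular glass = R_total − R_other = 0.08141 K/W
k = L/(R·A) = 0.135/(0.08141×36.1)

k ≈ 0.0459 W/(m·K)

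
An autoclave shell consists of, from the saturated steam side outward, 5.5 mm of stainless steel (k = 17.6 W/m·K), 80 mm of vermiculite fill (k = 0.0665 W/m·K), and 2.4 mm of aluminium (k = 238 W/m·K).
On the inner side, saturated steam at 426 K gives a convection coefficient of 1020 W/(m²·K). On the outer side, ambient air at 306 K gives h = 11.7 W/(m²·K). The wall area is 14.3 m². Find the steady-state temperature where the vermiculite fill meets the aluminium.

Using the resistance-network approach (series):
R_inner film = 1/(h_i·A) = 1/(1020×14.3) = 6.856×10^-5 K/W
R_stainless steel = L/(kA) = 0.0055/(17.6×14.3) = 2.185×10^-5 K/W
R_vermiculite fill = L/(kA) = 0.08/(0.0665×14.3) = 0.08413 K/W
R_aluminium = L/(kA) = 0.0024/(238×14.3) = 7.052×10^-7 K/W
R_outer film = 1/(h_o·A) = 1/(11.7×14.3) = 0.005977 K/W
R_total = 0.09019 K/W;  Q = ΔT/R_total = 120/0.09019 = 1330 W
T_interface = T_inner − Q·ΣR(inner→interface) = 426 − 1330×0.08422

T ≈ 314 K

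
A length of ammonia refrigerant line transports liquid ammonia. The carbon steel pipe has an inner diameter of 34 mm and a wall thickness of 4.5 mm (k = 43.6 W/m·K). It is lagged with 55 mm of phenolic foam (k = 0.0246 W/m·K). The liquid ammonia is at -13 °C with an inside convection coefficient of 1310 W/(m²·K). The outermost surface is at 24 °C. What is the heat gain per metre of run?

q′ ≈ 4.5 W/m

Radial resistances (cylindrical: R_cond = ln(r_o/r_i)/(2πkL), R_conv = 1/(h·2πrL)):
R_inner film = 1/(h_i·2πr₁L) = 1/(1310×2π×0.017×1) = 0.007147 K/W
R_carbon steel pipe wall = ln(21.5/17)/(2π×43.6×1) = 8.572×10^-4 K/W
R_phenolic foam = ln(76.5/21.5)/(2π×0.0246×1) = 8.212 K/W
R_total = 8.22 K/W
Q = ΔT/R_total = 37/8.22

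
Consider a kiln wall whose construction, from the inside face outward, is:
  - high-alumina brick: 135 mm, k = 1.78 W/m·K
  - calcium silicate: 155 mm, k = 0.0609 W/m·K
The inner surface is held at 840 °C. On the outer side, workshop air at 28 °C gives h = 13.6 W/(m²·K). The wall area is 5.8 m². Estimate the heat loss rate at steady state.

Using the resistance-network approach (series):
R_high-alumina brick = L/(kA) = 0.135/(1.78×5.8) = 0.01308 K/W
R_calcium silicate = L/(kA) = 0.155/(0.0609×5.8) = 0.4388 K/W
R_outer film = 1/(h_o·A) = 1/(13.6×5.8) = 0.01268 K/W
R_total = 0.4646 K/W
Q = ΔT / R_total = 812 / 0.4646

Q ≈ 1750 W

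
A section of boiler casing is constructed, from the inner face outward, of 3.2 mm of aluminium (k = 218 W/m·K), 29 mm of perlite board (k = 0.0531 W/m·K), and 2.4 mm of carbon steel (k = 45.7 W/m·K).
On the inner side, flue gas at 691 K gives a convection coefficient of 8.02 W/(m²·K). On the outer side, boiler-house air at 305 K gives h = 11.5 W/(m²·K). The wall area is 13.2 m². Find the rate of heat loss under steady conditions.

Treating each layer as a thermal resistance in series:
R_inner film = 1/(h_i·A) = 1/(8.02×13.2) = 0.009446 K/W
R_aluminium = L/(kA) = 0.0032/(218×13.2) = 1.112×10^-6 K/W
R_perlite board = L/(kA) = 0.029/(0.0531×13.2) = 0.04137 K/W
R_carbon steel = L/(kA) = 0.0024/(45.7×13.2) = 3.979×10^-6 K/W
R_outer film = 1/(h_o·A) = 1/(11.5×13.2) = 0.006588 K/W
R_total = 0.05741 K/W
Q = ΔT / R_total = 386 / 0.05741

Q ≈ 6720 W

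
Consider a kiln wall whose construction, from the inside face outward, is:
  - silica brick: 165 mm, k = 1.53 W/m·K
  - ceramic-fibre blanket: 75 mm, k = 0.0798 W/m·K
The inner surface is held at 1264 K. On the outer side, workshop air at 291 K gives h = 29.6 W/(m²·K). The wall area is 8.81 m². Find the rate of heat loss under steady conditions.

Q ≈ 7930 W

Using the resistance-network approach (series):
R_silica brick = L/(kA) = 0.165/(1.53×8.81) = 0.01224 K/W
R_ceramic-fibre blanket = L/(kA) = 0.075/(0.0798×8.81) = 0.1067 K/W
R_outer film = 1/(h_o·A) = 1/(29.6×8.81) = 0.003835 K/W
R_total = 0.1228 K/W
Q = ΔT / R_total = 973 / 0.1228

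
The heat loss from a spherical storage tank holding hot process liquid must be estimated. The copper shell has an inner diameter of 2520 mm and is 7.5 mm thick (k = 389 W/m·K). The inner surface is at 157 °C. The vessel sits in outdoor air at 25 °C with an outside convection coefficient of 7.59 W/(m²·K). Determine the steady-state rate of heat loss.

Spherical conduction: R = (1/r_in − 1/r_out)/(4πk) per layer; series-sum.
R_copper shell = (1/1.26 − 1/1.2675)/(4π×389) = 9.607×10^-7 K/W
R_outer film = 1/(h·4πr_o²) = 1/(7.59×4π×1.2675²) = 0.006526 K/W
R_total = 0.006527 K/W
Q = ΔT/R_total = 132/0.006527

Q ≈ 20200 W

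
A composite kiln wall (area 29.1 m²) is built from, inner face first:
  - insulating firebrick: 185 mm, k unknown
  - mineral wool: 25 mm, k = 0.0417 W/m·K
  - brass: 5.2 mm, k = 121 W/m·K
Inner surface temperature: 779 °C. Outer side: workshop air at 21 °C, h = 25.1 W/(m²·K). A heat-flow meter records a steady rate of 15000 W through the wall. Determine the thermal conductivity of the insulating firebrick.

Thermal resistances in series:
R_mineral wool = L/(kA) = 0.025/(0.0417×29.1) = 0.0206 K/W
R_brass = L/(kA) = 0.0052/(121×29.1) = 1.477×10^-6 K/W
R_outer film = 1/(h_o·A) = 1/(25.1×29.1) = 0.001369 K/W
Sum of known resistances R_other = 0.02197 K/W
Total R = ΔT/Q = 758/15000 = 0.05053 K/W
R_insulating firebrick = R_total − R_other = 0.02856 K/W
k = L/(R·A) = 0.185/(0.02856×29.1)

k ≈ 0.223 W/(m·K)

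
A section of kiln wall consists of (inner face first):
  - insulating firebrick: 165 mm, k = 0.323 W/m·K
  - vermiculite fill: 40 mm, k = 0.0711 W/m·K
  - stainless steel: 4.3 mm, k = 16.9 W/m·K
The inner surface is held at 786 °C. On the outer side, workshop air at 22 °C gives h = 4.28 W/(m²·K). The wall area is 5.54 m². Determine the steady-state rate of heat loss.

Q ≈ 3240 W

Using the resistance-network approach (series):
R_insulating firebrick = L/(kA) = 0.165/(0.323×5.54) = 0.09221 K/W
R_vermiculite fill = L/(kA) = 0.04/(0.0711×5.54) = 0.1016 K/W
R_stainless steel = L/(kA) = 0.0043/(16.9×5.54) = 4.593×10^-5 K/W
R_outer film = 1/(h_o·A) = 1/(4.28×5.54) = 0.04217 K/W
R_total = 0.236 K/W
Q = ΔT / R_total = 764 / 0.236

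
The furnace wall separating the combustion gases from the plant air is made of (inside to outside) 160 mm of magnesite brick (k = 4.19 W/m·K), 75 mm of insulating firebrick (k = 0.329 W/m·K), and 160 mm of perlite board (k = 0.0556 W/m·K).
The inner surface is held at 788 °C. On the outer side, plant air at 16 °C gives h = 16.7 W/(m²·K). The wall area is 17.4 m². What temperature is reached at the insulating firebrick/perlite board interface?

Thermal resistances in series:
R_magnesite brick = L/(kA) = 0.16/(4.19×17.4) = 0.002195 K/W
R_insulating firebrick = L/(kA) = 0.075/(0.329×17.4) = 0.0131 K/W
R_perlite board = L/(kA) = 0.16/(0.0556×17.4) = 0.1654 K/W
R_outer film = 1/(h_o·A) = 1/(16.7×17.4) = 0.003441 K/W
R_total = 0.1841 K/W;  Q = ΔT/R_total = 772/0.1841 = 4193 W
T_interface = T_inner − Q·ΣR(inner→interface) = 788 − 4190×0.0153

T ≈ 724 °C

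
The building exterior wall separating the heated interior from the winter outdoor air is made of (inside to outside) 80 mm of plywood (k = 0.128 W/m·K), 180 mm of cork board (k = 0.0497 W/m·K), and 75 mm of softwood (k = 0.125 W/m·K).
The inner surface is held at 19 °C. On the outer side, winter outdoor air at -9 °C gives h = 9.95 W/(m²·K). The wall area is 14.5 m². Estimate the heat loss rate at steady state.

Thermal resistances in series:
R_plywood = L/(kA) = 0.08/(0.128×14.5) = 0.0431 K/W
R_cork board = L/(kA) = 0.18/(0.0497×14.5) = 0.2498 K/W
R_softwood = L/(kA) = 0.075/(0.125×14.5) = 0.04138 K/W
R_outer film = 1/(h_o·A) = 1/(9.95×14.5) = 0.006931 K/W
R_total = 0.3412 K/W
Q = ΔT / R_total = 28 / 0.3412

Q ≈ 82.1 W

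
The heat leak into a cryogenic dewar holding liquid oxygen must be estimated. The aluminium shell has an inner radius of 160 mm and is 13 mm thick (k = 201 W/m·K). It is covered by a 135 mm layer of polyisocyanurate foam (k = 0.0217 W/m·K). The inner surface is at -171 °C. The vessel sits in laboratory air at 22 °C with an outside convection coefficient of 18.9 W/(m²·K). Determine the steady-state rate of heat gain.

Radial (spherical) resistances in series:
R_aluminium shell = (1/0.16 − 1/0.173)/(4π×201) = 1.859×10^-4 K/W
R_polyisocyanurate foam = (1/0.173 − 1/0.308)/(4π×0.0217) = 9.291 K/W
R_outer film = 1/(h·4πr_o²) = 1/(18.9×4π×0.308²) = 0.04438 K/W
R_total = 9.336 K/W
Q = ΔT/R_total = 193/9.336

Q ≈ 20.7 W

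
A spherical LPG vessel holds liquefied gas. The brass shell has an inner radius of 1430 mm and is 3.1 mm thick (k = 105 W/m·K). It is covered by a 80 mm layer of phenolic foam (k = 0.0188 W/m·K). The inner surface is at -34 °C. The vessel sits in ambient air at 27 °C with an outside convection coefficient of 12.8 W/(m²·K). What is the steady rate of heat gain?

Q ≈ 384 W

Each spherical layer contributes R = (1/r_i − 1/r_o)/(4πk):
R_brass shell = (1/1.43 − 1/1.4331)/(4π×105) = 1.146×10^-6 K/W
R_phenolic foam = (1/1.4331 − 1/1.5131)/(4π×0.0188) = 0.1562 K/W
R_outer film = 1/(h·4πr_o²) = 1/(12.8×4π×1.5131²) = 0.002715 K/W
R_total = 0.1589 K/W
Q = ΔT/R_total = 61/0.1589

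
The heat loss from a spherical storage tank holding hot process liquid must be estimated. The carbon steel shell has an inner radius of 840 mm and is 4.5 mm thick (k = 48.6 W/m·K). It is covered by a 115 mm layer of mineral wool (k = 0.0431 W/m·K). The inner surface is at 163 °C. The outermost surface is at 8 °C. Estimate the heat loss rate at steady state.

Spherical conduction: R = (1/r_in − 1/r_out)/(4πk) per layer; series-sum.
R_carbon steel shell = (1/0.84 − 1/0.8445)/(4π×48.6) = 1.039×10^-5 K/W
R_mineral wool = (1/0.8445 − 1/0.9595)/(4π×0.0431) = 0.262 K/W
R_total = 0.262 K/W
Q = ΔT/R_total = 155/0.262

Q ≈ 591 W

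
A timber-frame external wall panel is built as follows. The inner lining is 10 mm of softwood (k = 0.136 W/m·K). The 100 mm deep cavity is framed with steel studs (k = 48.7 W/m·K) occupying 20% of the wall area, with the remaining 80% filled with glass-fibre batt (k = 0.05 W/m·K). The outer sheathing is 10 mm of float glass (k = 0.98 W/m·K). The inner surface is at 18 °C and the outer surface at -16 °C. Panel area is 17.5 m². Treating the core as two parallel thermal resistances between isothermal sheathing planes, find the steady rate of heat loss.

Q ≈ 6330 W

Sheathing layers in series; stud and cavity paths in parallel between them.
R_inner = 0.01/(0.136×17.5) = 0.004202 K/W
R_stud  = 0.1/(48.7×0.2×17.5) = 5.867×10^-4 K/W
R_cav   = 0.1/(0.05×0.8×17.5) = 0.1429 K/W
1/R_core = 1/R_stud + 1/R_cav → R_core = 5.843×10^-4 K/W
R_outer = 0.01/(0.98×17.5) = 5.831×10^-4 K/W
R_total = 0.005369 K/W
Q = ΔT/R_total = 34/0.005369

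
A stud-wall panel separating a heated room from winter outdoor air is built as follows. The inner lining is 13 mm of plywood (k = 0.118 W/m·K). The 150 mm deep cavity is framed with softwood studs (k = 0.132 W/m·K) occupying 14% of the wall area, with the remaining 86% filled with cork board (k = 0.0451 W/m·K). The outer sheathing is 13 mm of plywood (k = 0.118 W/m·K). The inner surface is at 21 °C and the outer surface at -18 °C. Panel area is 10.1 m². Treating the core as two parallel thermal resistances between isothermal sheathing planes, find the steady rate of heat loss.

Sheathing layers in series; stud and cavity paths in parallel between them.
R_inner = 0.013/(0.118×10.1) = 0.01091 K/W
R_stud  = 0.15/(0.132×0.14×10.1) = 0.8037 K/W
R_cav   = 0.15/(0.0451×0.86×10.1) = 0.3829 K/W
1/R_core = 1/R_stud + 1/R_cav → R_core = 0.2593 K/W
R_outer = 0.013/(0.118×10.1) = 0.01091 K/W
R_total = 0.2812 K/W
Q = ΔT/R_total = 39/0.2812

Q ≈ 139 W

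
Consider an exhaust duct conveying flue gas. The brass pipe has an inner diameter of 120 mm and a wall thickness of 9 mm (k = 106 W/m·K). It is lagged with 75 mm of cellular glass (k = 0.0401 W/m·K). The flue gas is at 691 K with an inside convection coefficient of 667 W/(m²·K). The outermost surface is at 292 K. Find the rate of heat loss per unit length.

q′ ≈ 136 W/m

Per-layer cylindrical resistances, series-summed:
R_inner film = 1/(h_i·2πr₁L) = 1/(667×2π×0.06×1) = 0.003977 K/W
R_brass pipe wall = ln(69/60)/(2π×106×1) = 2.098×10^-4 K/W
R_cellular glass = ln(144/69)/(2π×0.0401×1) = 2.92 K/W
R_total = 2.924 K/W
Q = ΔT/R_total = 399/2.924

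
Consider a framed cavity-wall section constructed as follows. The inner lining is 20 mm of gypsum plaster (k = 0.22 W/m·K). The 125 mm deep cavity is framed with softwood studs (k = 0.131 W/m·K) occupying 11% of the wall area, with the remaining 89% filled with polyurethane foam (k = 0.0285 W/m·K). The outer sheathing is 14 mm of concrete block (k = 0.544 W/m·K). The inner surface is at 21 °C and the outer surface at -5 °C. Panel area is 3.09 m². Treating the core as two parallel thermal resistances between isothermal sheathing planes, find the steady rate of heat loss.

Sheathing layers in series; stud and cavity paths in parallel between them.
R_inner = 0.02/(0.22×3.09) = 0.02942 K/W
R_stud  = 0.125/(0.131×0.11×3.09) = 2.807 K/W
R_cav   = 0.125/(0.0285×0.89×3.09) = 1.595 K/W
1/R_core = 1/R_stud + 1/R_cav → R_core = 1.017 K/W
R_outer = 0.014/(0.544×3.09) = 0.008329 K/W
R_total = 1.055 K/W
Q = ΔT/R_total = 26/1.055

Q ≈ 24.6 W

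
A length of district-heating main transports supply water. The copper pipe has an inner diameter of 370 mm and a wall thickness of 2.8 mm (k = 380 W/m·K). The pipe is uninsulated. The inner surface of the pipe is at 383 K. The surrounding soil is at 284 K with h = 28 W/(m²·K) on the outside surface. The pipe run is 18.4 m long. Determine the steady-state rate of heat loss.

For a radial system each layer contributes R = ln(r_out/r_in)/(2πkL); films add R = 1/(hA).
R_copper pipe wall = ln(187.8/185)/(2π×380×18.4) = 3.419×10^-7 K/W
R_outer film = 1/(h_o·2πr_oL) = 1/(28×2π×0.1878×18.4) = 0.001645 K/W
R_total = 0.001645 K/W
Q = ΔT/R_total = 99/0.001645

Q ≈ 60200 W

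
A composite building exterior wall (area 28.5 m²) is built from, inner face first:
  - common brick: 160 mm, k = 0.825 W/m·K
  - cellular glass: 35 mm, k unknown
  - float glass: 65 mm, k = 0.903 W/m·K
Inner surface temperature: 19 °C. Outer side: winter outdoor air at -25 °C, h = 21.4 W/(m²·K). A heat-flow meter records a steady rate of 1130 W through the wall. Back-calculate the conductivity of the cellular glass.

k ≈ 0.0439 W/(m·K)

Series thermal resistances:
R_common brick = L/(kA) = 0.16/(0.825×28.5) = 0.006805 K/W
R_float glass = L/(kA) = 0.065/(0.903×28.5) = 0.002526 K/W
R_outer film = 1/(h_o·A) = 1/(21.4×28.5) = 0.00164 K/W
Sum of known resistances R_other = 0.01097 K/W
Total R = ΔT/Q = 44/1130 = 0.03894 K/W
R_cellular glass = R_total − R_other = 0.02797 K/W
k = L/(R·A) = 0.035/(0.02797×28.5)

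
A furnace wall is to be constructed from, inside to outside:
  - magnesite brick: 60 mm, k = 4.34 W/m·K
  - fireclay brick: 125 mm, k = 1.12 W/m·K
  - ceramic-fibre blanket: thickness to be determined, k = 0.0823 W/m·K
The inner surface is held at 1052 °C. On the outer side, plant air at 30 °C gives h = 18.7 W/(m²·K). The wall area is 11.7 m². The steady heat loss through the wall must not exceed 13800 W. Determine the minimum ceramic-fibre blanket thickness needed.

L ≈ 56.6 mm

Model the wall as resistances in series:
R_magnesite brick = L/(kA) = 0.06/(4.34×11.7) = 0.001182 K/W
R_fireclay brick = L/(kA) = 0.125/(1.12×11.7) = 0.009539 K/W
R_outer film = 1/(h_o·A) = 1/(18.7×11.7) = 0.004571 K/W
Sum of the known resistances R_other = 0.01529 K/W
Required total resistance R_tot = ΔT/Q_allow = 1022/13800 = 0.07406 K/W
R_ceramic-fibre blanket = R_tot − R_other = 0.05877 K/W
L = R·k·A = 0.05877×0.0823×11.7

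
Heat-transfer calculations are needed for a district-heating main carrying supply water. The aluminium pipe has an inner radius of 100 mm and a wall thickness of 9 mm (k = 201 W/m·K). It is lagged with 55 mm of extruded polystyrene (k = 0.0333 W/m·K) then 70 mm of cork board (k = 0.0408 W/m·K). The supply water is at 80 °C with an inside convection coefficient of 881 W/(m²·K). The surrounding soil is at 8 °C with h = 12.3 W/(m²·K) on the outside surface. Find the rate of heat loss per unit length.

q′ ≈ 21.2 W/m

Treating each annulus and film as a series resistance:
R_inner film = 1/(h_i·2πr₁L) = 1/(881×2π×0.1×1) = 0.001807 K/W
R_aluminium pipe wall = ln(109/100)/(2π×201×1) = 6.824×10^-5 K/W
R_extruded polystyrene = ln(164/109)/(2π×0.0333×1) = 1.952 K/W
R_cork board = ln(234/164)/(2π×0.0408×1) = 1.387 K/W
R_outer film = 1/(h_o·2πr_oL) = 1/(12.3×2π×0.234×1) = 0.0553 K/W
R_total = 3.396 K/W
Q = ΔT/R_total = 72/3.396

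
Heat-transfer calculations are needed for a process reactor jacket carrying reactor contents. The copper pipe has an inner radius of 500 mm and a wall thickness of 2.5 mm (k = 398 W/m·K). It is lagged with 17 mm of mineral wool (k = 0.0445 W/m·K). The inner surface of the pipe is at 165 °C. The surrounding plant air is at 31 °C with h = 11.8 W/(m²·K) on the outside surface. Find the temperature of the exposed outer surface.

T ≈ 55 °C

Per-layer cylindrical resistances, series-summed:
R_copper pipe wall = ln(502.5/500)/(2π×398×1) = 1.994×10^-6 K/W
R_mineral wool = ln(519.5/502.5)/(2π×0.0445×1) = 0.119 K/W
R_outer film = 1/(h_o·2πr_oL) = 1/(11.8×2π×0.5195×1) = 0.02596 K/W
R_total = 0.145 K/W
Q = ΔT/R_total = 134/0.145
Q = 924 W/m
T_interface = T_inner − Q·ΣR(inner→interface) = 165 − 924×0.119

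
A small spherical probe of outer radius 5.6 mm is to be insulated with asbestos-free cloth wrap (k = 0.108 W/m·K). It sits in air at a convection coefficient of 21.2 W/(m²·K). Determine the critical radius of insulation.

r_cr ≈ 10.2 mm

For a sphere r_cr = 2k/h = 2×0.108/21.2
r_cr = 10.2 mm; since the bare radius (5.6 mm) is below r_cr, adding a thin layer of insulation will *increase* heat loss.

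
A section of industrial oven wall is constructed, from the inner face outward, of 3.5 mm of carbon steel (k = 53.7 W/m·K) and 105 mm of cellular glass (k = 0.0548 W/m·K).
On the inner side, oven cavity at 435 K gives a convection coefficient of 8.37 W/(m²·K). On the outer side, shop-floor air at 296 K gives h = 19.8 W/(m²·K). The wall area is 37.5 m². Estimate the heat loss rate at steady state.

Using the resistance-network approach (series):
R_inner film = 1/(h_i·A) = 1/(8.37×37.5) = 0.003186 K/W
R_carbon steel = L/(kA) = 0.0035/(53.7×37.5) = 1.738×10^-6 K/W
R_cellular glass = L/(kA) = 0.105/(0.0548×37.5) = 0.05109 K/W
R_outer film = 1/(h_o·A) = 1/(19.8×37.5) = 0.001347 K/W
R_total = 0.05563 K/W
Q = ΔT / R_total = 139 / 0.05563

Q ≈ 2500 W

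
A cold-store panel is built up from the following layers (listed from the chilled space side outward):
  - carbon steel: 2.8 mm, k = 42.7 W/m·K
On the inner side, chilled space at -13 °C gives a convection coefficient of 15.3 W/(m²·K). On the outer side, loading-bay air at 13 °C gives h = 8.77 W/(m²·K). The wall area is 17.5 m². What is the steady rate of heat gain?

Q ≈ 2540 W

Series thermal resistances:
R_inner film = 1/(h_i·A) = 1/(15.3×17.5) = 0.003735 K/W
R_carbon steel = L/(kA) = 0.0028/(42.7×17.5) = 3.747×10^-6 K/W
R_outer film = 1/(h_o·A) = 1/(8.77×17.5) = 0.006516 K/W
R_total = 0.01025 K/W
Q = ΔT / R_total = 26 / 0.01025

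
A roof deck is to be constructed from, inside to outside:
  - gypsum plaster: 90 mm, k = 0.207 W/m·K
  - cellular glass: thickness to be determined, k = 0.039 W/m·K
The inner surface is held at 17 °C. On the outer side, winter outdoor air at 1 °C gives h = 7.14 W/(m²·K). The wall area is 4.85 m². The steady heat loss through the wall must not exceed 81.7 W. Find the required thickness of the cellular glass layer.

L ≈ 14.6 mm

Series thermal resistances:
R_gypsum plaster = L/(kA) = 0.09/(0.207×4.85) = 0.08965 K/W
R_outer film = 1/(h_o·A) = 1/(7.14×4.85) = 0.02888 K/W
Sum of the known resistances R_other = 0.1185 K/W
Required total resistance R_tot = ΔT/Q_allow = 16/81.7 = 0.1958 K/W
R_cellular glass = R_tot − R_other = 0.07732 K/W
L = R·k·A = 0.07732×0.039×4.85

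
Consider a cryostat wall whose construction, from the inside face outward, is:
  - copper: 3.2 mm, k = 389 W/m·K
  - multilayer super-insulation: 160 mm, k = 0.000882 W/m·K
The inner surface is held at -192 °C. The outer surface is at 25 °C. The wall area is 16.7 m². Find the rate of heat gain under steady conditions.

Q ≈ 20 W

Thermal resistances in series:
R_copper = L/(kA) = 0.0032/(389×16.7) = 4.926×10^-7 K/W
R_multilayer super-insulation = L/(kA) = 0.16/(0.000882×16.7) = 10.86 K/W
R_total = 10.86 K/W
Q = ΔT / R_total = 217 / 10.86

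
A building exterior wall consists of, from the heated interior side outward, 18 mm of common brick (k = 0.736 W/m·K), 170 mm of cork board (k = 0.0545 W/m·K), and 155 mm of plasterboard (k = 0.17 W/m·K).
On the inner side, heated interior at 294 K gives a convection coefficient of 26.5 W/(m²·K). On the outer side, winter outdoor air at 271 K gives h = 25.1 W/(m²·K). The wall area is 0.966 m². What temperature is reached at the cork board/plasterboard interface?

Thermal resistances in series:
R_inner film = 1/(h_i·A) = 1/(26.5×0.966) = 0.03906 K/W
R_common brick = L/(kA) = 0.018/(0.736×0.966) = 0.02532 K/W
R_cork board = L/(kA) = 0.17/(0.0545×0.966) = 3.229 K/W
R_plasterboard = L/(kA) = 0.155/(0.17×0.966) = 0.9439 K/W
R_outer film = 1/(h_o·A) = 1/(25.1×0.966) = 0.04124 K/W
R_total = 4.279 K/W;  Q = ΔT/R_total = 23/4.279 = 5.376 W
T_interface = T_inner − Q·ΣR(inner→interface) = 294 − 5.38×3.293

T ≈ 276 K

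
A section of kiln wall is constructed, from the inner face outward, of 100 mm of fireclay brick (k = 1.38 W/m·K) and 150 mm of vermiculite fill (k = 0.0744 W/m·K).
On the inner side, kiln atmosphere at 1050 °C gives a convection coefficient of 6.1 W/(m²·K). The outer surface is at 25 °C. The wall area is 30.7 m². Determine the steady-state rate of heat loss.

Model the wall as resistances in series:
R_inner film = 1/(h_i·A) = 1/(6.1×30.7) = 0.00534 K/W
R_fireclay brick = L/(kA) = 0.1/(1.38×30.7) = 0.00236 K/W
R_vermiculite fill = L/(kA) = 0.15/(0.0744×30.7) = 0.06567 K/W
R_total = 0.07337 K/W
Q = ΔT / R_total = 1025 / 0.07337

Q ≈ 14000 W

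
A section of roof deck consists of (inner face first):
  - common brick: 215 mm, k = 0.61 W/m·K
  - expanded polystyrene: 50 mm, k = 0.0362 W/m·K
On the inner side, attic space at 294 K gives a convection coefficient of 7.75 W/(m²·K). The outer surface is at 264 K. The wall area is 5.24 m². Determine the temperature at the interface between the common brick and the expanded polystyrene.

Model the wall as resistances in series:
R_inner film = 1/(h_i·A) = 1/(7.75×5.24) = 0.02462 K/W
R_common brick = L/(kA) = 0.215/(0.61×5.24) = 0.06726 K/W
R_expanded polystyrene = L/(kA) = 0.05/(0.0362×5.24) = 0.2636 K/W
R_total = 0.3555 K/W;  Q = ΔT/R_total = 30/0.3555 = 84.39 W
T_interface = T_inner − Q·ΣR(inner→interface) = 294 − 84.4×0.09189

T ≈ 286 K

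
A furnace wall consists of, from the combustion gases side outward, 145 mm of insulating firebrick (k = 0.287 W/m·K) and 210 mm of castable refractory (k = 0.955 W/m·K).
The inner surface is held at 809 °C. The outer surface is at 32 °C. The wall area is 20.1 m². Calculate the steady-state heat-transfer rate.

Q ≈ 21500 W

Treating each layer as a thermal resistance in series:
R_insulating firebrick = L/(kA) = 0.145/(0.287×20.1) = 0.02514 K/W
R_castable refractory = L/(kA) = 0.21/(0.955×20.1) = 0.01094 K/W
R_total = 0.03608 K/W
Q = ΔT / R_total = 777 / 0.03608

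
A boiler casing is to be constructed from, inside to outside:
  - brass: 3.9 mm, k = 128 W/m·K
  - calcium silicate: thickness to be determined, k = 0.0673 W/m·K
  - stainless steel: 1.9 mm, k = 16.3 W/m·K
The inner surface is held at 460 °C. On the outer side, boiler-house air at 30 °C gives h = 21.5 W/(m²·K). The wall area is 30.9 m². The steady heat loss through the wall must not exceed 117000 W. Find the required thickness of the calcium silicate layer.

Using the resistance-network approach (series):
R_brass = L/(kA) = 0.0039/(128×30.9) = 9.86×10^-7 K/W
R_stainless steel = L/(kA) = 0.0019/(16.3×30.9) = 3.772×10^-6 K/W
R_outer film = 1/(h_o·A) = 1/(21.5×30.9) = 0.001505 K/W
Sum of the known resistances R_other = 0.00151 K/W
Required total resistance R_tot = ΔT/Q_allow = 430/117000 = 0.003675 K/W
R_calcium silicate = R_tot − R_other = 0.002165 K/W
L = R·k·A = 0.002165×0.0673×30.9

L ≈ 4.5 mm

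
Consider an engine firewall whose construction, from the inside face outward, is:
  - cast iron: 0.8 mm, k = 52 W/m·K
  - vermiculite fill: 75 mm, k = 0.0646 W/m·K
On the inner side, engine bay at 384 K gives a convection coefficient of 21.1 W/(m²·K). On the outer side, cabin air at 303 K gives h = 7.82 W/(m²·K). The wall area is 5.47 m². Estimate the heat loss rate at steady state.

Model the wall as resistances in series:
R_inner film = 1/(h_i·A) = 1/(21.1×5.47) = 0.008664 K/W
R_cast iron = L/(kA) = 0.0008/(52×5.47) = 2.813×10^-6 K/W
R_vermiculite fill = L/(kA) = 0.075/(0.0646×5.47) = 0.2122 K/W
R_outer film = 1/(h_o·A) = 1/(7.82×5.47) = 0.02338 K/W
R_total = 0.2443 K/W
Q = ΔT / R_total = 81 / 0.2443

Q ≈ 332 W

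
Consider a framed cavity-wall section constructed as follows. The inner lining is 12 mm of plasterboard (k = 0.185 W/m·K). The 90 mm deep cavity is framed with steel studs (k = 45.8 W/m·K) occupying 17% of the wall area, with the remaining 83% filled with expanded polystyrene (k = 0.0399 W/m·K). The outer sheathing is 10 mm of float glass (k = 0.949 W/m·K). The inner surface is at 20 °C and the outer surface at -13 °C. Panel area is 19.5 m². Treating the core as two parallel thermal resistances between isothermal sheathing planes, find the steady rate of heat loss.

Q ≈ 7400 W

Sheathing layers in series; stud and cavity paths in parallel between them.
R_inner = 0.012/(0.185×19.5) = 0.003326 K/W
R_stud  = 0.09/(45.8×0.17×19.5) = 5.928×10^-4 K/W
R_cav   = 0.09/(0.0399×0.83×19.5) = 0.1394 K/W
1/R_core = 1/R_stud + 1/R_cav → R_core = 5.903×10^-4 K/W
R_outer = 0.01/(0.949×19.5) = 5.404×10^-4 K/W
R_total = 0.004457 K/W
Q = ΔT/R_total = 33/0.004457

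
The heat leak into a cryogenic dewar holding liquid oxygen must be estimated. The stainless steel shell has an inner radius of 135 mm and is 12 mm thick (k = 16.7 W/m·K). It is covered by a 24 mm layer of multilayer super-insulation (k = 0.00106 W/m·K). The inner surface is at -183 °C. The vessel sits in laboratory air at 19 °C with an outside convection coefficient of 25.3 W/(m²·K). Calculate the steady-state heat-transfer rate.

Q ≈ 2.81 W

Radial (spherical) resistances in series:
R_stainless steel shell = (1/0.135 − 1/0.147)/(4π×16.7) = 0.002881 K/W
R_multilayer super-insulation = (1/0.147 − 1/0.171)/(4π×0.00106) = 71.68 K/W
R_outer film = 1/(h·4πr_o²) = 1/(25.3×4π×0.171²) = 0.1076 K/W
R_total = 71.79 K/W
Q = ΔT/R_total = 202/71.79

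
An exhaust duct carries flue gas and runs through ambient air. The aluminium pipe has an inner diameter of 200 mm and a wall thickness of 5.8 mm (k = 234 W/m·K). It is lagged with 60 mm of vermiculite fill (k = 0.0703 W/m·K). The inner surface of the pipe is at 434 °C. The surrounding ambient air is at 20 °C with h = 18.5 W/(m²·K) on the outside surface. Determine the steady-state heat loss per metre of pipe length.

Treating each annulus and film as a series resistance:
R_aluminium pipe wall = ln(105.8/100)/(2π×234×1) = 3.835×10^-5 K/W
R_vermiculite fill = ln(165.8/105.8)/(2π×0.0703×1) = 1.017 K/W
R_outer film = 1/(h_o·2πr_oL) = 1/(18.5×2π×0.1658×1) = 0.05189 K/W
R_total = 1.069 K/W
Q = ΔT/R_total = 414/1.069

q′ ≈ 387 W/m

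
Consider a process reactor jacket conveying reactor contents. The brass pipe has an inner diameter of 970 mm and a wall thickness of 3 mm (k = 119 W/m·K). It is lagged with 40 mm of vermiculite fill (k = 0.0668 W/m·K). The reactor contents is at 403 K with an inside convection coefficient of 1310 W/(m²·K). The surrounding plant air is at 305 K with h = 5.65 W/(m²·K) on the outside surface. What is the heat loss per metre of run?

q′ ≈ 406 W/m

Treating each annulus and film as a series resistance:
R_inner film = 1/(h_i·2πr₁L) = 1/(1310×2π×0.485×1) = 2.505×10^-4 K/W
R_brass pipe wall = ln(488/485)/(2π×119×1) = 8.247×10^-6 K/W
R_vermiculite fill = ln(528/488)/(2π×0.0668×1) = 0.1877 K/W
R_outer film = 1/(h_o·2πr_oL) = 1/(5.65×2π×0.528×1) = 0.05335 K/W
R_total = 0.2413 K/W
Q = ΔT/R_total = 98/0.2413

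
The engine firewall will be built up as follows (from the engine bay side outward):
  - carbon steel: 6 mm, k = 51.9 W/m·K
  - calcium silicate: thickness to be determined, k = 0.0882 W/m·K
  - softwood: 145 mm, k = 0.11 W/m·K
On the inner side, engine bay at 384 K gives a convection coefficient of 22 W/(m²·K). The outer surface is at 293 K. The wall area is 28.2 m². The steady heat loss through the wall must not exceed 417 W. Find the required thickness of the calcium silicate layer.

Treating each layer as a thermal resistance in series:
R_inner film = 1/(h_i·A) = 1/(22×28.2) = 0.001612 K/W
R_carbon steel = L/(kA) = 0.006/(51.9×28.2) = 4.1×10^-6 K/W
R_softwood = L/(kA) = 0.145/(0.11×28.2) = 0.04674 K/W
Sum of the known resistances R_other = 0.04836 K/W
Required total resistance R_tot = ΔT/Q_allow = 91/417 = 0.2182 K/W
R_calcium silicate = R_tot − R_other = 0.1699 K/W
L = R·k·A = 0.1699×0.0882×28.2

L ≈ 422 mm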